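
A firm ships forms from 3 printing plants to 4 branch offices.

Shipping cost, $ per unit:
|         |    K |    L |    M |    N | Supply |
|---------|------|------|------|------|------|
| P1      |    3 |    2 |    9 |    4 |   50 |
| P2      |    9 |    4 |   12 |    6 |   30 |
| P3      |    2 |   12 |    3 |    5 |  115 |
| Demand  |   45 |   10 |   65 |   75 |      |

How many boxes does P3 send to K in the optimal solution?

45

The minimum-cost plan:
  P1->L: 10 × $2 = $20
  P1->N: 40 × $4 = $160
  P2->N: 30 × $6 = $180
  P3->K: 45 × $2 = $90
  P3->M: 65 × $3 = $195
  P3->N: 5 × $5 = $25
Total cost = $670.
So P3→K carries 45 boxes.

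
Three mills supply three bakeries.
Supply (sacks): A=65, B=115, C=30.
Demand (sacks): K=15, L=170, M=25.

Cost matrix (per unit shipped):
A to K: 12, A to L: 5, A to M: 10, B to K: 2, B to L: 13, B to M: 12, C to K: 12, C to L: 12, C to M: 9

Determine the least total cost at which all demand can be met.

Optimal allocation:
  A->L: 65 × 5 = 325
  B->K: 15 × 2 = 30
  B->L: 100 × 13 = 1300
  C->L: 5 × 12 = 60
  C->M: 25 × 9 = 225
Total = 325 + 30 + 1300 + 60 + 225 = 1940.
(Supply check: A ships 65; B ships 115; C ships 30.)

1940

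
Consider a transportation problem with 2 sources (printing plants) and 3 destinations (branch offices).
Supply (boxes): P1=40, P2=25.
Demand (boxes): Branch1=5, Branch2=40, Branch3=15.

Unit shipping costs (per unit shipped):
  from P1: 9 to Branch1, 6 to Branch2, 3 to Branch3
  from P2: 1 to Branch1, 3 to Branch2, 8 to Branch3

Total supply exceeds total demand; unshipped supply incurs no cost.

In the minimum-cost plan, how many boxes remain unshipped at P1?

Minimum-cost shipments:
  P1→Branch2: 20 × 6 = 120
  P1→Branch3: 15 × 3 = 45
  P2→Branch1: 5 × 1 = 5
  P2→Branch2: 20 × 3 = 60
Total cost = 230.
P1 ships 35 of its 40, leaving 5.

5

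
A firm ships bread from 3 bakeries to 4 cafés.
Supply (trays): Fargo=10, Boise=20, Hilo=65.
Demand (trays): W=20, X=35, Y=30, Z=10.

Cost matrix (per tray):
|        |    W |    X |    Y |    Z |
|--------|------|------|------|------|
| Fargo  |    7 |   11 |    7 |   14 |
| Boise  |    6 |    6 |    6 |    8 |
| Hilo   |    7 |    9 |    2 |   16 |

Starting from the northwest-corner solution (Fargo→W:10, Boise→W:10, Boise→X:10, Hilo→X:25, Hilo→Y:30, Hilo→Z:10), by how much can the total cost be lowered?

70

Current plan cost = 10·7 + 10·6 + 10·6 + 25·9 + 30·2 + 10·16 = 635.
Optimal plan:
  Fargo–W: 10 trays
  Boise–X: 10 trays
  Boise–Z: 10 trays
  Hilo–W: 10 trays
  Hilo–X: 25 trays
  Hilo–Y: 30 trays
Optimal cost = 565.
Saving = 635 − 565 = 70.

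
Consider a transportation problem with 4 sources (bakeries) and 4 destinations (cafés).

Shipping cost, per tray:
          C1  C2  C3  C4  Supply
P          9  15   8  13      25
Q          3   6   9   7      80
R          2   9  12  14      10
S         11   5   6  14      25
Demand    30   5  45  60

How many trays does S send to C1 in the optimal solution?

Optimal shipments:
  P–C3: 25 × 8 = 200
  Q–C1: 20 × 3 = 60
  Q–C4: 60 × 7 = 420
  R–C1: 10 × 2 = 20
  S–C2: 5 × 5 = 25
  S–C3: 20 × 6 = 120
Total cost = 845.
The route S→C1 is not used.

0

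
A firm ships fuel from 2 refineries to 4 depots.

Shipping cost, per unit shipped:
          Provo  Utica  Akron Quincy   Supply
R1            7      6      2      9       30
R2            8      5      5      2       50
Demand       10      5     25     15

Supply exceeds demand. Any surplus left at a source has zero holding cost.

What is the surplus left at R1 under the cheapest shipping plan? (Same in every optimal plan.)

0

Minimum-cost shipments:
  R1–Provo: 5 × 7 = 35
  R1–Akron: 25 × 2 = 50
  R2–Provo: 5 × 8 = 40
  R2–Utica: 5 × 5 = 25
  R2–Quincy: 15 × 2 = 30
Total cost = 180.
R1 ships 30 of its 30, leaving 0.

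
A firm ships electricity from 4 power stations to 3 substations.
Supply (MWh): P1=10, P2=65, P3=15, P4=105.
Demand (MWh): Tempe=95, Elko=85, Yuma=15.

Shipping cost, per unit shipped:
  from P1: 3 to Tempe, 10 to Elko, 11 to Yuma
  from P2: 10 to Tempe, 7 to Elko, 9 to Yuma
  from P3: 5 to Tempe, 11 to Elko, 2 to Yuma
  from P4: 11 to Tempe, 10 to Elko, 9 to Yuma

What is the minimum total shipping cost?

Optimal allocation:
  P1->Tempe: 10 × 3 = 30
  P2->Elko: 65 × 7 = 455
  P3->Yuma: 15 × 2 = 30
  P4->Tempe: 85 × 11 = 935
  P4->Elko: 20 × 10 = 200
Total = 30 + 455 + 30 + 935 + 200 = 1650.
(Supply check: P1 ships 10; P2 ships 65; P3 ships 15; P4 ships 105.)

1650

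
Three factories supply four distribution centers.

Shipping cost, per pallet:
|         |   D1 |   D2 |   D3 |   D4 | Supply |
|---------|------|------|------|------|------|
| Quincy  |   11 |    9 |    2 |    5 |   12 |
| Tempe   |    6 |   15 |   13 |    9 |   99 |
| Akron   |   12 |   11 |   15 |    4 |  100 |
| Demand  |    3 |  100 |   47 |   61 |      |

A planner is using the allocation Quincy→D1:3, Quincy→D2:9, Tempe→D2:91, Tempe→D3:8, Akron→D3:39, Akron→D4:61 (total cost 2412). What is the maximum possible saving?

327

Current plan cost = 3·11 + 9·9 + 91·15 + 8·13 + 39·15 + 61·4 = 2412.
Optimal plan:
  Quincy to D3: 12 pallets
  Tempe to D1: 3 pallets
  Tempe to D2: 61 pallets
  Tempe to D3: 35 pallets
  Akron to D2: 39 pallets
  Akron to D4: 61 pallets
Optimal cost = 2085.
Saving = 2412 − 2085 = 327.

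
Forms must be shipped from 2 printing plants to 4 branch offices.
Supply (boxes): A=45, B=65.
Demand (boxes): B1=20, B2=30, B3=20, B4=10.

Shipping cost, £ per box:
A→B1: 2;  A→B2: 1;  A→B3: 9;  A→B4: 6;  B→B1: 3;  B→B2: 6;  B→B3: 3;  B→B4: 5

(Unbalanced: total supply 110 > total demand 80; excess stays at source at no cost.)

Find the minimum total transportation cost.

185

A cheapest plan:
  A–B1: 15 × £2 = £30
  A–B2: 30 × £1 = £30
  B–B1: 5 × £3 = £15
  B–B3: 20 × £3 = £60
  B–B4: 10 × £5 = £50
Total = 30 + 30 + 15 + 60 + 50 = £185.
(Supply check: A ships 45; B ships 35.)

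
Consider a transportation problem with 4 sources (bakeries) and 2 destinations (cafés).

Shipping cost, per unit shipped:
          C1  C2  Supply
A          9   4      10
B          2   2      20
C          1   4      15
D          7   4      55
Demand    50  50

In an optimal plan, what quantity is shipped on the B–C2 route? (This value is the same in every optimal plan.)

Solving gives:
  A→C2: 10 × 4 = 40
  B→C1: 20 × 2 = 40
  C→C1: 15 × 1 = 15
  D→C1: 15 × 7 = 105
  D→C2: 40 × 4 = 160
Total cost = 360.
The route B→C2 is not used.

0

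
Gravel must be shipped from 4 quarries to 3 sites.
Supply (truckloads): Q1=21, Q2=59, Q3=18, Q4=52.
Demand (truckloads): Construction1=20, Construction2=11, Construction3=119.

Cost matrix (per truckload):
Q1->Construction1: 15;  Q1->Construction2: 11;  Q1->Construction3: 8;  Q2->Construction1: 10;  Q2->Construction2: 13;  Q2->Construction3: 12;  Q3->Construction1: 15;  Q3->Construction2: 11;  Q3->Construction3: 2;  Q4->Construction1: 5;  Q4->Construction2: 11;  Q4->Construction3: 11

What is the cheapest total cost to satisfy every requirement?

1364

A cheapest plan:
  Q1 to Construction3: 21 truckloads
  Q2 to Construction3: 59 truckloads
  Q3 to Construction3: 18 truckloads
  Q4 to Construction1: 20 truckloads
  Q4 to Construction2: 11 truckloads
  Q4 to Construction3: 21 truckloads
Total cost = 1364.
(Supply check: Q1 ships 21; Q2 ships 59; Q3 ships 18; Q4 ships 52.)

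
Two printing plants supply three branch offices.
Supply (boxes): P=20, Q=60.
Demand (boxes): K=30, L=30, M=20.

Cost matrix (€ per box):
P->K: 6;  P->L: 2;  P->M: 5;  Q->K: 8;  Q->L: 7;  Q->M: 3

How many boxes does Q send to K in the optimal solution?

Solving gives:
  P->L: 20 × €2 = €40
  Q->K: 30 × €8 = €240
  Q->L: 10 × €7 = €70
  Q->M: 20 × €3 = €60
Total cost = €410.
So Q→K carries 30 boxes.

30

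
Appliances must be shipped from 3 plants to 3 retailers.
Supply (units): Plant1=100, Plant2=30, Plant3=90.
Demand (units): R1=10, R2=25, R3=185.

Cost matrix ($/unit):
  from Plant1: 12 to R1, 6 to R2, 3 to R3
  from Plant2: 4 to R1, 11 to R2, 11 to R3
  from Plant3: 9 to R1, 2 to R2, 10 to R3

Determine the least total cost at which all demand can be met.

1260

A cheapest plan:
  Plant1 to R3: 100 × $3 = $300
  Plant2 to R1: 10 × $4 = $40
  Plant2 to R3: 20 × $11 = $220
  Plant3 to R2: 25 × $2 = $50
  Plant3 to R3: 65 × $10 = $650
Total = 300 + 40 + 220 + 50 + 650 = $1260.
(Supply check: Plant1 ships 100; Plant2 ships 30; Plant3 ships 90.)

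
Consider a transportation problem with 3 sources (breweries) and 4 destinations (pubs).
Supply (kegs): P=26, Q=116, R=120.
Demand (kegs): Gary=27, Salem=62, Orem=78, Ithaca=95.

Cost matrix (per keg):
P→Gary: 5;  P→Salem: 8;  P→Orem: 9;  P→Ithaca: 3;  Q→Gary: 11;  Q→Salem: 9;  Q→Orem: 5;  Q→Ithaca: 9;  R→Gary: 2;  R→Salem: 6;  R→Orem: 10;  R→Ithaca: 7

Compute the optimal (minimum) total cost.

An optimal shipping plan:
  P–Ithaca: 26 × 3 = 78
  Q–Orem: 78 × 5 = 390
  Q–Ithaca: 38 × 9 = 342
  R–Gary: 27 × 2 = 54
  R–Salem: 62 × 6 = 372
  R–Ithaca: 31 × 7 = 217
Total = 78 + 390 + 342 + 54 + 372 + 217 = 1453.

1453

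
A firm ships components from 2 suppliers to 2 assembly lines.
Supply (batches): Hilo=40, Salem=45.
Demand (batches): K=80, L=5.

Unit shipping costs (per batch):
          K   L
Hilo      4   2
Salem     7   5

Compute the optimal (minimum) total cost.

465

One minimum-cost allocation:
  Hilo–K: 35 × 4 = 140
  Hilo–L: 5 × 2 = 10
  Salem–K: 45 × 7 = 315
Total = 140 + 10 + 315 = 465.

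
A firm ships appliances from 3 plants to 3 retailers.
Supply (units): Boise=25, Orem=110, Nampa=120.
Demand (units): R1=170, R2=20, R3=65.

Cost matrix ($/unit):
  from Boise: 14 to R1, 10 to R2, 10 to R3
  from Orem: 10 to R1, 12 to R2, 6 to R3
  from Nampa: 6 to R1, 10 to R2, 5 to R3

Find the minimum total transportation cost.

An optimal shipping plan:
  Boise–R2: 20 × $10 = $200
  Boise–R3: 5 × $10 = $50
  Orem–R1: 50 × $10 = $500
  Orem–R3: 60 × $6 = $360
  Nampa–R1: 120 × $6 = $720
Total = 200 + 50 + 500 + 360 + 720 = $1830.

1830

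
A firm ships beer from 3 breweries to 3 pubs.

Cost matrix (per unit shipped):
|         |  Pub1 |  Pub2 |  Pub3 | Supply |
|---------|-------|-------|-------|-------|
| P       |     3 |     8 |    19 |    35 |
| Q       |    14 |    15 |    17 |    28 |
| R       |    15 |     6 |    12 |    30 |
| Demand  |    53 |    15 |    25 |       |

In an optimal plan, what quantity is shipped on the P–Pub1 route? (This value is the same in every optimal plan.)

Optimal shipments:
  P->Pub1: 35 × 3 = 105
  Q->Pub1: 18 × 14 = 252
  Q->Pub3: 10 × 17 = 170
  R->Pub2: 15 × 6 = 90
  R->Pub3: 15 × 12 = 180
Total cost = 797.
So P→Pub1 carries 35 kegs.

35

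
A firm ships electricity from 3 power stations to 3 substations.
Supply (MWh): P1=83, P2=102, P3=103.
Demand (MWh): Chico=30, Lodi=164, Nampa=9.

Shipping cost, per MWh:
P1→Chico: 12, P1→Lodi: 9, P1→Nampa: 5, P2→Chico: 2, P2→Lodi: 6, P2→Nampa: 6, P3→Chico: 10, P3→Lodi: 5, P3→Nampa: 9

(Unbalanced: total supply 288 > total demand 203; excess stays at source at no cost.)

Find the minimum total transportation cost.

986

An optimal shipping plan:
  P1->Nampa: 9 × 5 = 45
  P2->Chico: 30 × 2 = 60
  P2->Lodi: 61 × 6 = 366
  P3->Lodi: 103 × 5 = 515
Total = 45 + 60 + 366 + 515 = 986.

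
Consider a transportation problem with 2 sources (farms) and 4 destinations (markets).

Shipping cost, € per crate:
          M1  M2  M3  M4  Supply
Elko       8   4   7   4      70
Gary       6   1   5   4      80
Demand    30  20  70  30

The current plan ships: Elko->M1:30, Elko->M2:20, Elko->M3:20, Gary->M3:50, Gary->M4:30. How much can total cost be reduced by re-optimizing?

Current plan cost = 30·8 + 20·4 + 20·7 + 50·5 + 30·4 = €830.
Optimal plan:
  Elko→M1: 30 crates
  Elko→M3: 10 crates
  Elko→M4: 30 crates
  Gary→M2: 20 crates
  Gary→M3: 60 crates
Optimal cost = €750.
Saving = 830 − 750 = €80.

80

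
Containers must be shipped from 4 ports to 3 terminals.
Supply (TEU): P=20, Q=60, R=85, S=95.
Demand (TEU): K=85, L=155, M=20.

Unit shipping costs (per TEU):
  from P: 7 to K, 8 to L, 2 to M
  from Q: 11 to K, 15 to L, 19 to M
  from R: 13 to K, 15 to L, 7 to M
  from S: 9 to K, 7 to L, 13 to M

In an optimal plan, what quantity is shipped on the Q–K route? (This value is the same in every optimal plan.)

60

Optimal shipments:
  P to L: 20 × 8 = 160
  Q to K: 60 × 11 = 660
  R to K: 25 × 13 = 325
  R to L: 40 × 15 = 600
  R to M: 20 × 7 = 140
  S to L: 95 × 7 = 665
Total cost = 2550.
So Q→K carries 60 TEU.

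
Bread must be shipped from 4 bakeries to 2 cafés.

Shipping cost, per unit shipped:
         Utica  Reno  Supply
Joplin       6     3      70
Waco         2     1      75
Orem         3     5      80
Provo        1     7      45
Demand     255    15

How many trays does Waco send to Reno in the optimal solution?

0

Solving gives:
  Joplin–Utica: 55 trays
  Joplin–Reno: 15 trays
  Waco–Utica: 75 trays
  Orem–Utica: 80 trays
  Provo–Utica: 45 trays
Total cost = 810.
The route Waco→Reno is not used.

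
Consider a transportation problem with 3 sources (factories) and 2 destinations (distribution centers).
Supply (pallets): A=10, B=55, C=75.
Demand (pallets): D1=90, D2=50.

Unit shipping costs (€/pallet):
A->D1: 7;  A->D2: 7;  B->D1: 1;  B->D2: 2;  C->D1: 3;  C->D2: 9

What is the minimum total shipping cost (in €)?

A cheapest plan:
  A->D2: 10 × €7 = €70
  B->D1: 15 × €1 = €15
  B->D2: 40 × €2 = €80
  C->D1: 75 × €3 = €225
Total = 70 + 15 + 80 + 225 = €390.
(Supply check: A ships 10; B ships 55; C ships 75.)

390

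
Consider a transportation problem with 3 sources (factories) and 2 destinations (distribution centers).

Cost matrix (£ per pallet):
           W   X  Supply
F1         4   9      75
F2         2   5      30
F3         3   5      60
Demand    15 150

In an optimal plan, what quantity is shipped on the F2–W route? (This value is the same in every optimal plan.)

0

Optimal shipments:
  F1–W: 15 pallets
  F1–X: 60 pallets
  F2–X: 30 pallets
  F3–X: 60 pallets
Total cost = £1050.
The route F2→W is not used.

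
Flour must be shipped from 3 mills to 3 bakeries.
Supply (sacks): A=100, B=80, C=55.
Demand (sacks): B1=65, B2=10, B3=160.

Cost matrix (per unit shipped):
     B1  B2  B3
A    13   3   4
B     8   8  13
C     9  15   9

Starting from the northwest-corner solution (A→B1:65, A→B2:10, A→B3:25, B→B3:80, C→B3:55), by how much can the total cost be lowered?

950

Current plan cost = 65·13 + 10·3 + 25·4 + 80·13 + 55·9 = 2510.
Optimal plan:
  A->B3: 100 sacks
  B->B1: 65 sacks
  B->B2: 10 sacks
  B->B3: 5 sacks
  C->B3: 55 sacks
Optimal cost = 1560.
Saving = 2510 − 1560 = 950.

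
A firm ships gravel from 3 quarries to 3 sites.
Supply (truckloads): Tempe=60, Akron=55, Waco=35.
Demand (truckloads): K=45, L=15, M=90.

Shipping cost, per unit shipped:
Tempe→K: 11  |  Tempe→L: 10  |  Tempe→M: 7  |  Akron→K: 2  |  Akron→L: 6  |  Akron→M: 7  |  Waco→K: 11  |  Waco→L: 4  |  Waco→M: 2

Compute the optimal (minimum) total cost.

650

A cheapest plan:
  Tempe→M: 60 × 7 = 420
  Akron→K: 45 × 2 = 90
  Akron→L: 10 × 6 = 60
  Waco→L: 5 × 4 = 20
  Waco→M: 30 × 2 = 60
Total = 420 + 90 + 60 + 20 + 60 = 650.
(Supply check: Tempe ships 60; Akron ships 55; Waco ships 35.)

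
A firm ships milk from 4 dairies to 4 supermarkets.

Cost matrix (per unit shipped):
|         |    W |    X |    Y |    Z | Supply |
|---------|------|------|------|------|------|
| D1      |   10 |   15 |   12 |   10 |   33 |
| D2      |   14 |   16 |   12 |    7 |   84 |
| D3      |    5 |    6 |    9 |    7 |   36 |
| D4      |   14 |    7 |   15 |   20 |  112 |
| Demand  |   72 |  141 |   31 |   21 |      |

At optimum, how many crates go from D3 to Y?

Optimal shipments:
  D1→W: 33 crates
  D2→W: 32 crates
  D2→Y: 31 crates
  D2→Z: 21 crates
  D3→W: 7 crates
  D3→X: 29 crates
  D4→X: 112 crates
Total cost = 2290.
The route D3→Y is not used.

0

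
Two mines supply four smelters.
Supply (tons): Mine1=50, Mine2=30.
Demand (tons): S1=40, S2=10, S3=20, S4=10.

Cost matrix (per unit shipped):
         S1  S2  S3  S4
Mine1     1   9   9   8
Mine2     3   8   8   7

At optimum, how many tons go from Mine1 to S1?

40

Optimal shipments:
  Mine1→S1: 40 × 1 = 40
  Mine1→S2: 10 × 9 = 90
  Mine2→S3: 20 × 8 = 160
  Mine2→S4: 10 × 7 = 70
Total cost = 360.
So Mine1→S1 carries 40 tons.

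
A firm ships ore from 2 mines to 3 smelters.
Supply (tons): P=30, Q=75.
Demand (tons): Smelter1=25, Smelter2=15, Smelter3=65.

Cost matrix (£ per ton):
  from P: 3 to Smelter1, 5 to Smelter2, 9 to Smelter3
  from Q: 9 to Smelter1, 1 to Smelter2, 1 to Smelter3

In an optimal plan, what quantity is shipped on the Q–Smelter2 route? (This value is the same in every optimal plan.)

10

The minimum-cost plan:
  P to Smelter1: 25 × £3 = £75
  P to Smelter2: 5 × £5 = £25
  Q to Smelter2: 10 × £1 = £10
  Q to Smelter3: 65 × £1 = £65
Total cost = £175.
So Q→Smelter2 carries 10 tons.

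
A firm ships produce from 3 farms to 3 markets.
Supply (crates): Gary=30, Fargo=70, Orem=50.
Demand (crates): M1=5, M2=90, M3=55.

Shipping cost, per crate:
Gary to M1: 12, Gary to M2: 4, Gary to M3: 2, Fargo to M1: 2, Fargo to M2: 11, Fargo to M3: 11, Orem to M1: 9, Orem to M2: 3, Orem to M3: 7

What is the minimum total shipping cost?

Optimal allocation:
  Gary to M3: 30 × 2 = 60
  Fargo to M1: 5 × 2 = 10
  Fargo to M2: 40 × 11 = 440
  Fargo to M3: 25 × 11 = 275
  Orem to M2: 50 × 3 = 150
Total = 60 + 10 + 440 + 275 + 150 = 935.

935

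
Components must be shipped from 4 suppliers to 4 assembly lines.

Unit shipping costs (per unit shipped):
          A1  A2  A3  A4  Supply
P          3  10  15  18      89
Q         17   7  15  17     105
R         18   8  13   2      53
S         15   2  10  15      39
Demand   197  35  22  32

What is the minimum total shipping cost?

An optimal shipping plan:
  P->A1: 89 × 3 = 267
  Q->A1: 105 × 17 = 1785
  R->A1: 3 × 18 = 54
  R->A3: 18 × 13 = 234
  R->A4: 32 × 2 = 64
  S->A2: 35 × 2 = 70
  S->A3: 4 × 10 = 40
Total = 267 + 1785 + 54 + 234 + 64 + 70 + 40 = 2514.

2514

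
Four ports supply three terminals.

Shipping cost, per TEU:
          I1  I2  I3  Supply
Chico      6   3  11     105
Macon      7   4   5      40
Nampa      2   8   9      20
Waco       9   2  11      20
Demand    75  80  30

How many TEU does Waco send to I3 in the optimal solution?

The minimum-cost plan:
  Chico to I1: 45 × 6 = 270
  Chico to I2: 60 × 3 = 180
  Macon to I1: 10 × 7 = 70
  Macon to I3: 30 × 5 = 150
  Nampa to I1: 20 × 2 = 40
  Waco to I2: 20 × 2 = 40
Total cost = 750.
The route Waco→I3 is not used.

0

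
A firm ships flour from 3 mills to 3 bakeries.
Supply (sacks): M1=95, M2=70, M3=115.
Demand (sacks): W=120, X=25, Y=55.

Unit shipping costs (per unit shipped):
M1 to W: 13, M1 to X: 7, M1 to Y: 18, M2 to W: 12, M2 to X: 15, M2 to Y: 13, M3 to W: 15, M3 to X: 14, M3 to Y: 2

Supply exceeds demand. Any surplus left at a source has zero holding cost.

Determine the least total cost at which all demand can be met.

An optimal shipping plan:
  M1–W: 50 × 13 = 650
  M1–X: 25 × 7 = 175
  M2–W: 70 × 12 = 840
  M3–Y: 55 × 2 = 110
Total = 650 + 175 + 840 + 110 = 1775.
(Supply check: M1 ships 75; M2 ships 70; M3 ships 55.)

1775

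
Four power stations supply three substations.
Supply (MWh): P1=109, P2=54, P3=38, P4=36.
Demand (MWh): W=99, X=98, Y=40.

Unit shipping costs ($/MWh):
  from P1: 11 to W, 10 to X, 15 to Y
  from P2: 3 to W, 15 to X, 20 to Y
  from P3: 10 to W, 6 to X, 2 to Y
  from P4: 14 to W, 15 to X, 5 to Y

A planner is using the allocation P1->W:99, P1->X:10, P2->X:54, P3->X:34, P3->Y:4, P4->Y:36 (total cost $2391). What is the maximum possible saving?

702

Current plan cost = 99·11 + 10·10 + 54·15 + 34·6 + 4·2 + 36·5 = $2391.
Optimal plan:
  P1→W: 45 MWh
  P1→X: 64 MWh
  P2→W: 54 MWh
  P3→X: 34 MWh
  P3→Y: 4 MWh
  P4→Y: 36 MWh
Optimal cost = $1689.
Saving = 2391 − 1689 = $702.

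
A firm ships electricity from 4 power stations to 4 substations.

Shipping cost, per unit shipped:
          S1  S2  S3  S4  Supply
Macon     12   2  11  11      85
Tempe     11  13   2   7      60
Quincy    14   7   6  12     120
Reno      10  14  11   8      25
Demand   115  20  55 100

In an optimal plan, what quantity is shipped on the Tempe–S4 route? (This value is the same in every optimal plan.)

Optimal shipments:
  Macon->S1: 65 MWh
  Macon->S2: 20 MWh
  Tempe->S4: 60 MWh
  Quincy->S1: 50 MWh
  Quincy->S3: 55 MWh
  Quincy->S4: 15 MWh
  Reno->S4: 25 MWh
Total cost = 2650.
So Tempe→S4 carries 60 MWh.

60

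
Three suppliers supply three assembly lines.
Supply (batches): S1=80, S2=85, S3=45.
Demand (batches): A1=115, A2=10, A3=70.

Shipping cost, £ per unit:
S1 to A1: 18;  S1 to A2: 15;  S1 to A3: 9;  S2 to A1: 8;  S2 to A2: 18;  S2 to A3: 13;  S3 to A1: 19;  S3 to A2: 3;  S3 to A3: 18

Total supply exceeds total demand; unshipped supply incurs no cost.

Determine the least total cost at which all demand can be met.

1900

A cheapest plan:
  S1→A1: 10 × £18 = £180
  S1→A3: 70 × £9 = £630
  S2→A1: 85 × £8 = £680
  S3→A1: 20 × £19 = £380
  S3→A2: 10 × £3 = £30
Total = 180 + 630 + 680 + 380 + 30 = £1900.
(Supply check: S1 ships 80; S2 ships 85; S3 ships 30.)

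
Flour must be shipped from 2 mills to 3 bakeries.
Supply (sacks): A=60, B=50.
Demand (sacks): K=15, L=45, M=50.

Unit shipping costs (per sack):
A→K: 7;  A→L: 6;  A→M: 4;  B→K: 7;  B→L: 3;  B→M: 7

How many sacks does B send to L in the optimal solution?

45

Solving gives:
  A→K: 10 × 7 = 70
  A→M: 50 × 4 = 200
  B→K: 5 × 7 = 35
  B→L: 45 × 3 = 135
Total cost = 440.
So B→L carries 45 sacks.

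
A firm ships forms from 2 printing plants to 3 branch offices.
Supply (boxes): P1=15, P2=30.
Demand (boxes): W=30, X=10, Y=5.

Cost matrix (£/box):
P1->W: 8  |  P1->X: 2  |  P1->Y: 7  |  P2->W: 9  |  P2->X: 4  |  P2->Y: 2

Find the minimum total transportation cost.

295

An optimal shipping plan:
  P1 to W: 5 × £8 = £40
  P1 to X: 10 × £2 = £20
  P2 to W: 25 × £9 = £225
  P2 to Y: 5 × £2 = £10
Total = 40 + 20 + 225 + 10 = £295.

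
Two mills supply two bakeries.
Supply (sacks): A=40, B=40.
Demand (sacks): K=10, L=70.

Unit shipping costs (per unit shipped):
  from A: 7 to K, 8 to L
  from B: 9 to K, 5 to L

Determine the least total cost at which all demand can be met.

One minimum-cost allocation:
  A–K: 10 × 7 = 70
  A–L: 30 × 8 = 240
  B–L: 40 × 5 = 200
Total = 70 + 240 + 200 = 510.

510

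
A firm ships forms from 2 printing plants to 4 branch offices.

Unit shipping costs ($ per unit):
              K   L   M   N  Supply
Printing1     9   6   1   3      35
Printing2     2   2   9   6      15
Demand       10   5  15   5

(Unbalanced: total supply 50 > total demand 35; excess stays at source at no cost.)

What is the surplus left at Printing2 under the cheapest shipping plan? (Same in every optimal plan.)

Minimum-cost shipments:
  Printing1 to M: 15 × $1 = $15
  Printing1 to N: 5 × $3 = $15
  Printing2 to K: 10 × $2 = $20
  Printing2 to L: 5 × $2 = $10
Total cost = $60.
Printing2 ships 15 of its 15, leaving 0.

0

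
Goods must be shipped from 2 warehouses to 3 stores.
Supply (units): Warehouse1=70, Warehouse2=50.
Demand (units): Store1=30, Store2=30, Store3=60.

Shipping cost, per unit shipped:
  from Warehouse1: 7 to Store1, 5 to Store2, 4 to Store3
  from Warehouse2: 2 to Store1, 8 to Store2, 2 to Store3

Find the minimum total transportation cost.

410

Optimal allocation:
  Warehouse1->Store2: 30 × 5 = 150
  Warehouse1->Store3: 40 × 4 = 160
  Warehouse2->Store1: 30 × 2 = 60
  Warehouse2->Store3: 20 × 2 = 40
Total = 150 + 160 + 60 + 40 = 410.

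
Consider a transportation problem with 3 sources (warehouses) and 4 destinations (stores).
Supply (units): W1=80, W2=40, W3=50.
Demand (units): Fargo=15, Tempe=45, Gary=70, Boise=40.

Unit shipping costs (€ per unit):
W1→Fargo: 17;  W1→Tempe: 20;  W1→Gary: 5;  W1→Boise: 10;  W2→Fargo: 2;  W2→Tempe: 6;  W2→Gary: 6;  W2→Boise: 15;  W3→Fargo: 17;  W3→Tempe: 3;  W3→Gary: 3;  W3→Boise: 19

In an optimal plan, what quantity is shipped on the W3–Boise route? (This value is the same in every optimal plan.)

0

Optimal shipments:
  W1→Gary: 40 units
  W1→Boise: 40 units
  W2→Fargo: 15 units
  W2→Tempe: 25 units
  W3→Tempe: 20 units
  W3→Gary: 30 units
Total cost = €930.
The route W3→Boise is not used.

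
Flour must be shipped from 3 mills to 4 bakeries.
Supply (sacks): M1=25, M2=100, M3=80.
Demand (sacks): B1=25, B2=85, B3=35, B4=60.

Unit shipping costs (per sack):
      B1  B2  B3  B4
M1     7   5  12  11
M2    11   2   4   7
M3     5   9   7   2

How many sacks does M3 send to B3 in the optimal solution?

0

The minimum-cost plan:
  M1–B1: 5 × 7 = 35
  M1–B2: 20 × 5 = 100
  M2–B2: 65 × 2 = 130
  M2–B3: 35 × 4 = 140
  M3–B1: 20 × 5 = 100
  M3–B4: 60 × 2 = 120
Total cost = 625.
The route M3→B3 is not used.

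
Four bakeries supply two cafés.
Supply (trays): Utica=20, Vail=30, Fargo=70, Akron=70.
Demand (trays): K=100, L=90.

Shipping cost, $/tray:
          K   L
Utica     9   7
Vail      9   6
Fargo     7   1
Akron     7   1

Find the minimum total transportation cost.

890

Optimal allocation:
  Utica->K: 20 trays
  Vail->K: 30 trays
  Fargo->K: 50 trays
  Fargo->L: 20 trays
  Akron->L: 70 trays
Total cost = $890.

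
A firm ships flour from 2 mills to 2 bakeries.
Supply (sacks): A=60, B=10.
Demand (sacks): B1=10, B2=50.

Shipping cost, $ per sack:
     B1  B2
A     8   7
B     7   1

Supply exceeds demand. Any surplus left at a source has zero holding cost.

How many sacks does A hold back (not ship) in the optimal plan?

10

Minimum-cost shipments:
  A→B1: 10 × $8 = $80
  A→B2: 40 × $7 = $280
  B→B2: 10 × $1 = $10
Total cost = $370.
A ships 50 of its 60, leaving 10.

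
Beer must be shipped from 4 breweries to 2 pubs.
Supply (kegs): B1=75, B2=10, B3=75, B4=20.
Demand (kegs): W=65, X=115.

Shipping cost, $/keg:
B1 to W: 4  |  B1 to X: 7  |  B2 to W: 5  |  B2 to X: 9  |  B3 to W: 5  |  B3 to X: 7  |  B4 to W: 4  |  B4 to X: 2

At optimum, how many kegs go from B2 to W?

Optimal shipments:
  B1->W: 55 × $4 = $220
  B1->X: 20 × $7 = $140
  B2->W: 10 × $5 = $50
  B3->X: 75 × $7 = $525
  B4->X: 20 × $2 = $40
Total cost = $975.
So B2→W carries 10 kegs.

10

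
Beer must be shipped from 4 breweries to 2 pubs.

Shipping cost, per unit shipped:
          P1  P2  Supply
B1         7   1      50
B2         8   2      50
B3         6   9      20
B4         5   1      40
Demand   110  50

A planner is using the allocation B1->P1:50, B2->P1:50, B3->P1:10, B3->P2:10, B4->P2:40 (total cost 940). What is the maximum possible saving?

170

Current plan cost = 50·7 + 50·8 + 10·6 + 10·9 + 40·1 = 940.
Optimal plan:
  B1 to P1: 50 × 7 = 350
  B2 to P2: 50 × 2 = 100
  B3 to P1: 20 × 6 = 120
  B4 to P1: 40 × 5 = 200
Optimal cost = 770.
Saving = 940 − 770 = 170.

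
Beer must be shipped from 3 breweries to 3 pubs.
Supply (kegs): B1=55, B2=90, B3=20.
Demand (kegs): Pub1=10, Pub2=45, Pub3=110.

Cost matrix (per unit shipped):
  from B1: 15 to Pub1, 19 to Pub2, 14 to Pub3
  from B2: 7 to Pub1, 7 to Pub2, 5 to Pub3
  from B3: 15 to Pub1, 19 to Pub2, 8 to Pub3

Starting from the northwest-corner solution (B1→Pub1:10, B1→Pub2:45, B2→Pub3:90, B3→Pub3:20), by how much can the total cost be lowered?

Current plan cost = 10·15 + 45·19 + 90·5 + 20·8 = 1615.
Optimal plan:
  B1->Pub1: 10 × 15 = 150
  B1->Pub3: 45 × 14 = 630
  B2->Pub2: 45 × 7 = 315
  B2->Pub3: 45 × 5 = 225
  B3->Pub3: 20 × 8 = 160
Optimal cost = 1480.
Saving = 1615 − 1480 = 135.

135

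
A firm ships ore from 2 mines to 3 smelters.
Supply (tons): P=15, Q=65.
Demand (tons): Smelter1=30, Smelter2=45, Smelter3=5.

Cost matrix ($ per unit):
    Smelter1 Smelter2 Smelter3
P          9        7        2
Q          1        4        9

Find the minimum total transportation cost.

One minimum-cost allocation:
  P->Smelter2: 10 tons
  P->Smelter3: 5 tons
  Q->Smelter1: 30 tons
  Q->Smelter2: 35 tons
Total cost = $250.

250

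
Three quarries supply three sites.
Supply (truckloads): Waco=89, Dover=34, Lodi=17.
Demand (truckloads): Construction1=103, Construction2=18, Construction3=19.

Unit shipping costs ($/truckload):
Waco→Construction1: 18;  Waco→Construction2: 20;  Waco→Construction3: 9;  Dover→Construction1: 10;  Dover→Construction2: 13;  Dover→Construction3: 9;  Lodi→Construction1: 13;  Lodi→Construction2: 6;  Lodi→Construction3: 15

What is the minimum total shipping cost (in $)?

A cheapest plan:
  Waco→Construction1: 69 × $18 = $1242
  Waco→Construction2: 1 × $20 = $20
  Waco→Construction3: 19 × $9 = $171
  Dover→Construction1: 34 × $10 = $340
  Lodi→Construction2: 17 × $6 = $102
Total = 1242 + 20 + 171 + 340 + 102 = $1875.

1875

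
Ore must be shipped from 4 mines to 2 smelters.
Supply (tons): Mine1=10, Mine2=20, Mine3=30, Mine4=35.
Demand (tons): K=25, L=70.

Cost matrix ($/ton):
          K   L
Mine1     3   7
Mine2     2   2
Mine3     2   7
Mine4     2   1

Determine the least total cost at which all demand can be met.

230

An optimal shipping plan:
  Mine1→L: 10 × $7 = $70
  Mine2→L: 20 × $2 = $40
  Mine3→K: 25 × $2 = $50
  Mine3→L: 5 × $7 = $35
  Mine4→L: 35 × $1 = $35
Total = 70 + 40 + 50 + 35 + 35 = $230.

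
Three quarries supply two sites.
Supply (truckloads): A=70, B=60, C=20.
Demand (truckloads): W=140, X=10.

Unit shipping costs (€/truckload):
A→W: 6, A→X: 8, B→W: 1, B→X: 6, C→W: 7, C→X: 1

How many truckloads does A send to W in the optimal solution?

Solving gives:
  A to W: 70 truckloads
  B to W: 60 truckloads
  C to W: 10 truckloads
  C to X: 10 truckloads
Total cost = €560.
So A→W carries 70 truckloads.

70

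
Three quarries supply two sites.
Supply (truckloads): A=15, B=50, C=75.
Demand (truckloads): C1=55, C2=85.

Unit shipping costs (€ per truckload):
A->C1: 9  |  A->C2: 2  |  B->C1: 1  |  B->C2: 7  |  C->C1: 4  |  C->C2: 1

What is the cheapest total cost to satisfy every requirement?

An optimal shipping plan:
  A→C2: 15 × €2 = €30
  B→C1: 50 × €1 = €50
  C→C1: 5 × €4 = €20
  C→C2: 70 × €1 = €70
Total = 30 + 50 + 20 + 70 = €170.

170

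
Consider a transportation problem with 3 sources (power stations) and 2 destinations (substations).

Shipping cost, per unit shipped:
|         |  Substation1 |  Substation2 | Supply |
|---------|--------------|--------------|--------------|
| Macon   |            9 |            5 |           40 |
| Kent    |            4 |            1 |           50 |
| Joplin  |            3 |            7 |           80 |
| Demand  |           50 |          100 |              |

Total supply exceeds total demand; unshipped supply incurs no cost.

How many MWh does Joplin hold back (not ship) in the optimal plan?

Minimum-cost shipments:
  Macon–Substation2: 40 × 5 = 200
  Kent–Substation2: 50 × 1 = 50
  Joplin–Substation1: 50 × 3 = 150
  Joplin–Substation2: 10 × 7 = 70
Total cost = 470.
Joplin ships 60 of its 80, leaving 20.

20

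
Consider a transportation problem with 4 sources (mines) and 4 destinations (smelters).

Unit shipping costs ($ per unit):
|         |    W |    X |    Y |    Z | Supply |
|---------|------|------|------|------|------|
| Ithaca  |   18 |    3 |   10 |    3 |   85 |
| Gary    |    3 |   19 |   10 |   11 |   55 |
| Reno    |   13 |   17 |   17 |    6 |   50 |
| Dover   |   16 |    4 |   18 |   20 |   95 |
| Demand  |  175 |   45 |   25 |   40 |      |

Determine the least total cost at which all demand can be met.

2465

One minimum-cost allocation:
  Ithaca–X: 20 tons
  Ithaca–Y: 25 tons
  Ithaca–Z: 40 tons
  Gary–W: 55 tons
  Reno–W: 50 tons
  Dover–W: 70 tons
  Dover–X: 25 tons
Total cost = $2465.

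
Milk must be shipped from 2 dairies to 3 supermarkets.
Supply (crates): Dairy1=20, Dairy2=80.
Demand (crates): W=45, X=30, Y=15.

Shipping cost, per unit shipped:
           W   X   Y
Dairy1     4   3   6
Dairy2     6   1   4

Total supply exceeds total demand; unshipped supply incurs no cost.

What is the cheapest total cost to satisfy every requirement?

320

Optimal allocation:
  Dairy1–W: 20 × 4 = 80
  Dairy2–W: 25 × 6 = 150
  Dairy2–X: 30 × 1 = 30
  Dairy2–Y: 15 × 4 = 60
Total = 80 + 150 + 30 + 60 = 320.
(Supply check: Dairy1 ships 20; Dairy2 ships 70.)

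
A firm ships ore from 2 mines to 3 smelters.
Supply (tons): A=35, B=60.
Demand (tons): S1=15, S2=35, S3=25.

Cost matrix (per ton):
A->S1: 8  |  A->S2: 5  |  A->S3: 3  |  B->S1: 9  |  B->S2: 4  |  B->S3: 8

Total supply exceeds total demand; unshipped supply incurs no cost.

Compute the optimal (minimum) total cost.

340

One minimum-cost allocation:
  A->S1: 10 × 8 = 80
  A->S3: 25 × 3 = 75
  B->S1: 5 × 9 = 45
  B->S2: 35 × 4 = 140
Total = 80 + 75 + 45 + 140 = 340.
(Supply check: A ships 35; B ships 40.)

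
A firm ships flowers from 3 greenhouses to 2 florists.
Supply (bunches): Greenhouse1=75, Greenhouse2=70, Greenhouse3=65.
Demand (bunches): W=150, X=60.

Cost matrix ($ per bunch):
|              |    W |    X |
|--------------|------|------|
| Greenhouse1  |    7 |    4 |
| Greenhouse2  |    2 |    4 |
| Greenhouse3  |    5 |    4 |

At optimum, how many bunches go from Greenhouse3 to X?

Solving gives:
  Greenhouse1->W: 15 × $7 = $105
  Greenhouse1->X: 60 × $4 = $240
  Greenhouse2->W: 70 × $2 = $140
  Greenhouse3->W: 65 × $5 = $325
Total cost = $810.
The route Greenhouse3→X is not used.

0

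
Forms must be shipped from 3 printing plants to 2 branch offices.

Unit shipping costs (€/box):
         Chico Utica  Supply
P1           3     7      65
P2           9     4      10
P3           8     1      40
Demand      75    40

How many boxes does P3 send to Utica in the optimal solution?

40

The minimum-cost plan:
  P1->Chico: 65 × €3 = €195
  P2->Chico: 10 × €9 = €90
  P3->Utica: 40 × €1 = €40
Total cost = €325.
So P3→Utica carries 40 boxes.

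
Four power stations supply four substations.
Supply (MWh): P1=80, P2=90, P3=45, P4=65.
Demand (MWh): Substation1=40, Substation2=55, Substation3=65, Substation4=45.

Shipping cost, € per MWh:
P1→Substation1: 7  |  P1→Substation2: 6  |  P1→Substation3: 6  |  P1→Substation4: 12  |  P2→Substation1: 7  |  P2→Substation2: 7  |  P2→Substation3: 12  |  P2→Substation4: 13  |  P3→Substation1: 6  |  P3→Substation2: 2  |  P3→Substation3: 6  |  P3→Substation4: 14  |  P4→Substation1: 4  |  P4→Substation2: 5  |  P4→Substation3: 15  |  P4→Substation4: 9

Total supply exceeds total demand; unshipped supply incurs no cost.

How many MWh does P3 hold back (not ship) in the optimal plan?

0

Minimum-cost shipments:
  P1->Substation2: 10 MWh
  P1->Substation3: 65 MWh
  P1->Substation4: 5 MWh
  P2->Substation1: 15 MWh
  P3->Substation2: 45 MWh
  P4->Substation1: 25 MWh
  P4->Substation4: 40 MWh
Total cost = €1165.
P3 ships 45 of its 45, leaving 0.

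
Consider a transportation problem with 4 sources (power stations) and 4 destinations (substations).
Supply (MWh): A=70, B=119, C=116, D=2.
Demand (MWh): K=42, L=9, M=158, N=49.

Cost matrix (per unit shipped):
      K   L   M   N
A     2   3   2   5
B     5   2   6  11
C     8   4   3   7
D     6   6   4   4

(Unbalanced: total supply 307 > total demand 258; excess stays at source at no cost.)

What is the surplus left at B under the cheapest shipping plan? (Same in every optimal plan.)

49

An optimal plan:
  A–M: 23 × 2 = 46
  A–N: 47 × 5 = 235
  B–K: 42 × 5 = 210
  B–L: 9 × 2 = 18
  B–M: 19 × 6 = 114
  C–M: 116 × 3 = 348
  D–N: 2 × 4 = 8
Total cost = 979.
B ships 70 of its 119, leaving 49.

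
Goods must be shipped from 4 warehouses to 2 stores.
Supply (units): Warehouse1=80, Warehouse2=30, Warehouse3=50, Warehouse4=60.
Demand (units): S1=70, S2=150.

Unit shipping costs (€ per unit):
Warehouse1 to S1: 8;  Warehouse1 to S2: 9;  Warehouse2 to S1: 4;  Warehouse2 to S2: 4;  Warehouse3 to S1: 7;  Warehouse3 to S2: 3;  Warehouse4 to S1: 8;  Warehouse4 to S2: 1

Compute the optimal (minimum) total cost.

Optimal allocation:
  Warehouse1–S1: 70 × €8 = €560
  Warehouse1–S2: 10 × €9 = €90
  Warehouse2–S2: 30 × €4 = €120
  Warehouse3–S2: 50 × €3 = €150
  Warehouse4–S2: 60 × €1 = €60
Total = 560 + 90 + 120 + 150 + 60 = €980.

980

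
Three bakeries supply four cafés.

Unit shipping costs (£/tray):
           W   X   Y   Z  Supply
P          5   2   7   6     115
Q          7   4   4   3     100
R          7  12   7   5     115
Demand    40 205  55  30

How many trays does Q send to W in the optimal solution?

0

Optimal shipments:
  P to X: 115 × £2 = £230
  Q to X: 90 × £4 = £360
  Q to Y: 10 × £4 = £40
  R to W: 40 × £7 = £280
  R to Y: 45 × £7 = £315
  R to Z: 30 × £5 = £150
Total cost = £1375.
The route Q→W is not used.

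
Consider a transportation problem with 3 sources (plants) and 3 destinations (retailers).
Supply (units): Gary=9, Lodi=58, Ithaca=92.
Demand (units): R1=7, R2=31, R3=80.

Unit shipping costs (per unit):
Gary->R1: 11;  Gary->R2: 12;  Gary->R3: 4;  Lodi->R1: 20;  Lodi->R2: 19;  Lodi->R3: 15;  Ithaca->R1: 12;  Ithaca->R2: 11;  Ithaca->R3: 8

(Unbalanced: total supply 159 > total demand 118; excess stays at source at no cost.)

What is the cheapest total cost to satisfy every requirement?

1148

Optimal allocation:
  Gary→R3: 9 × 4 = 36
  Lodi→R3: 17 × 15 = 255
  Ithaca→R1: 7 × 12 = 84
  Ithaca→R2: 31 × 11 = 341
  Ithaca→R3: 54 × 8 = 432
Total = 36 + 255 + 84 + 341 + 432 = 1148.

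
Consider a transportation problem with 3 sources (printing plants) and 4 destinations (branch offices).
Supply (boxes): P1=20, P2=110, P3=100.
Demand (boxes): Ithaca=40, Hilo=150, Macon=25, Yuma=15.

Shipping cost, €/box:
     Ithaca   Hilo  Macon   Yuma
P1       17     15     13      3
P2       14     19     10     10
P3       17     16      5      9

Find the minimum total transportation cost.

Optimal allocation:
  P1–Hilo: 5 boxes
  P1–Yuma: 15 boxes
  P2–Ithaca: 40 boxes
  P2–Hilo: 70 boxes
  P3–Hilo: 75 boxes
  P3–Macon: 25 boxes
Total cost = €3335.

3335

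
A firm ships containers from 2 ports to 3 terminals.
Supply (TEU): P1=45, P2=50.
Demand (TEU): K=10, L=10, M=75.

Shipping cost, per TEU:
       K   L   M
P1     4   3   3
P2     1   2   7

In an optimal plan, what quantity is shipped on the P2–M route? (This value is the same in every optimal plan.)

30

Solving gives:
  P1–M: 45 × 3 = 135
  P2–K: 10 × 1 = 10
  P2–L: 10 × 2 = 20
  P2–M: 30 × 7 = 210
Total cost = 375.
So P2→M carries 30 TEU.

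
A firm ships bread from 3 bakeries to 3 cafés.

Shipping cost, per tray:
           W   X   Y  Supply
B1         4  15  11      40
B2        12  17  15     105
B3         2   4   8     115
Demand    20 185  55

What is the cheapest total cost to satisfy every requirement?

2475

A cheapest plan:
  B1→W: 20 × 4 = 80
  B1→Y: 20 × 11 = 220
  B2→X: 70 × 17 = 1190
  B2→Y: 35 × 15 = 525
  B3→X: 115 × 4 = 460
Total = 80 + 220 + 1190 + 525 + 460 = 2475.
(Supply check: B1 ships 40; B2 ships 105; B3 ships 115.)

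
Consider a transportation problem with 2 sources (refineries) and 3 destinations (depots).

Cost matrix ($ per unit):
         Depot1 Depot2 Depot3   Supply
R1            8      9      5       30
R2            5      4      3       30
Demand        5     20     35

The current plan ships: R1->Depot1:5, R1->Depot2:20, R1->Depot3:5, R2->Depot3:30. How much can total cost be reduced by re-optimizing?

Current plan cost = 5·8 + 20·9 + 5·5 + 30·3 = $335.
Optimal plan:
  R1 to Depot3: 30 × $5 = $150
  R2 to Depot1: 5 × $5 = $25
  R2 to Depot2: 20 × $4 = $80
  R2 to Depot3: 5 × $3 = $15
Optimal cost = $270.
Saving = 335 − 270 = $65.

65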